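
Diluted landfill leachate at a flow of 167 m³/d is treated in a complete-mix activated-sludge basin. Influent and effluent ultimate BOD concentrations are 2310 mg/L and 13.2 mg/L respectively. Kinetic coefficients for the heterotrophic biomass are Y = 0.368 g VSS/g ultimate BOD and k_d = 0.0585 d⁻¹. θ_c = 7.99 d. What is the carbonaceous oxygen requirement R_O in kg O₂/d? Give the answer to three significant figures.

The observed yield is Y_obs = Y/(1 + k_d·θ_c) = 0.368 / (1 + 0.0585 × 7.99) = 0.368 / 1.467 = 0.2508 g VSS per g ultimate BOD removed.
Q·(S₀ − S) = 167 × (2310 − 13.2) × 10⁻³ = 383.6 kg/d removed.
Net sludge production P_X = 0.2508 × 383.6 = 96.19 kg VSS/d.
Carbonaceous O₂ demand = substrate oxidised − cell-mass equivalent = 383.6 − 1.42 × 96.19 = 247.0 kg O₂/d.

R_O ≈ 247 kg O₂/d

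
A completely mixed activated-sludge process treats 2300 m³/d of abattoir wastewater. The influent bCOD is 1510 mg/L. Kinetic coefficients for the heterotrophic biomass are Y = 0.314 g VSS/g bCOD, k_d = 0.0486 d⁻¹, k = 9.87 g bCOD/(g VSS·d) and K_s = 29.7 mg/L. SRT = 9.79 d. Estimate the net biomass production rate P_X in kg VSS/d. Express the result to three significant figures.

From the Monod/SRT balance for a CMAS, S = K_s·(1+k_d θ_c)/[θ_c·(Y k − k_d) − 1] = 29.7 × (1 + 0.0486 × 9.79) / [9.79 × (0.314 × 9.87 − 0.0486) − 1] = 43.83 / 28.87 = 1.518 mg/L.
Observed yield with endogenous decay: Y_obs = Y / (1 + k_d·θ_c) = 0.314 / (1 + 0.0486 × 9.79) = 0.314 / 1.476 = 0.2128 g VSS/g bCOD.
Mass of bCOD removed per day: Q(S₀ − S) = 2300 × 1508 g/m³ = 3470 kg/d.
Net biomass production P_X = Y_obs × Q·(S₀ − S) = 0.2128 × 3470 = 738.2 kg VSS/d.

P_X ≈ 738 kg VSS/d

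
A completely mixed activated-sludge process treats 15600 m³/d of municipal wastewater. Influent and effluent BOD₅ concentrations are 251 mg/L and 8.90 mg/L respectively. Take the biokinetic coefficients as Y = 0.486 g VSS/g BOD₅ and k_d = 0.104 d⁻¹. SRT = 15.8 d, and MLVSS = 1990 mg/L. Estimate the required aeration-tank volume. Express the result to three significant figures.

Rearranging the biomass balance for a CMAS with decay, V = Y·Q·ΔS·θ_c / [X·(1+k_d θ_c)] = 0.486 × 15600 × (251 − 8.90) × 15.8 / [1990 × (1 + 0.104 × 15.8)] = 2.9×10^7 / 5260 = 5514 m³.

V ≈ 5510 m³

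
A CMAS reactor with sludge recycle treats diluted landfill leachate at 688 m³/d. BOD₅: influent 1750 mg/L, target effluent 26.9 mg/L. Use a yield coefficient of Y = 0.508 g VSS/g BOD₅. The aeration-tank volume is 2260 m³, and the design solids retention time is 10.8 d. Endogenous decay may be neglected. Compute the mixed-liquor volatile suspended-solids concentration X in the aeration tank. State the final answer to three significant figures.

X ≈ 2880 mg/L

X = Y·Q·ΔS·θ_c / V = 0.508 × 688 × (1750 − 26.9) × 10.8 / 2260 = 2878 mg/L.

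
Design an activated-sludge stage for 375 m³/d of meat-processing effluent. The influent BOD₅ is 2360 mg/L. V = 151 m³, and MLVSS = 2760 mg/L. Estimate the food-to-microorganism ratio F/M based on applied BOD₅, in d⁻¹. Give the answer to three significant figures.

F/M ≈ 2.12 d⁻¹

Food-to-microorganism ratio F/M = Q S₀ / (V X) = 375 × 2360 / (151.0 × 2760) = 2.124 d⁻¹.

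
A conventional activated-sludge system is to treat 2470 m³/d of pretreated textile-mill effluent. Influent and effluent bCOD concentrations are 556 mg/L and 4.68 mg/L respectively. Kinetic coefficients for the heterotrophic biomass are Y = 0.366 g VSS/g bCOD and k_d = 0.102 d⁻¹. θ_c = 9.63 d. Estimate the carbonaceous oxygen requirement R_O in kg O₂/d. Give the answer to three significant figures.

Correct the yield for decay: Y_obs = Y/(1 + k_d θ_c) = 0.366 / (1 + 0.102 × 9.63) = 0.366 / 1.982 = 0.1846.
Substrate removed = Q·(S₀ − S) = 2470 m³/d × (556 − 4.68) g/m³ = 1.36×10^6 g/d = 1362 kg/d.
Net sludge production P_X = 0.1846 × 1362 = 251.4 kg VSS/d.
R_O = Q·ΔS − 1.42 P_X = 1362 − 357.0 = 1005 kg O₂/d.

R_O ≈ 1000 kg O₂/d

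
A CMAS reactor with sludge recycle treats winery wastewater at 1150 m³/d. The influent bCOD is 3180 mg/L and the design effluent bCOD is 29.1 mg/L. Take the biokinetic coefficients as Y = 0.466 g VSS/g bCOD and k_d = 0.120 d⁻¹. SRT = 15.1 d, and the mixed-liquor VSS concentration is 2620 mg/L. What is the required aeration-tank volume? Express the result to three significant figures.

V ≈ 3460 m³

Rearranging the biomass balance for a CMAS with decay, V = Y·Q·ΔS·θ_c / [X·(1+k_d θ_c)] = 0.466 × 1150 × (3180 − 29.1) × 15.1 / [2620 × (1 + 0.120 × 15.1)] = 2.55×10^7 / 7367 = 3461 m³.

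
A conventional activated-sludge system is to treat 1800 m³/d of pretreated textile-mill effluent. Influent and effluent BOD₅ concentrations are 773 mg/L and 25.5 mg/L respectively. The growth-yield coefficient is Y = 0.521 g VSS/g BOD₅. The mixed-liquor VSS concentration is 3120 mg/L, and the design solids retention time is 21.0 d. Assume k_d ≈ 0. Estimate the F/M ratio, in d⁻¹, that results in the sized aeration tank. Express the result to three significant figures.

Biomass mass balance (decay neglected): V·X = Y·Q·(S₀ − S)·θ_c, so V = 0.521 × 1800 × (773 − 25.5) × 21.0 / 3120 = 4718 m³.
F/M = Q·S₀ / (V·X) = 1800 × 773 / (4718 × 3120) = 0.09452 g BOD₅·(g VSS·d)⁻¹.

F/M ≈ 0.0945 d⁻¹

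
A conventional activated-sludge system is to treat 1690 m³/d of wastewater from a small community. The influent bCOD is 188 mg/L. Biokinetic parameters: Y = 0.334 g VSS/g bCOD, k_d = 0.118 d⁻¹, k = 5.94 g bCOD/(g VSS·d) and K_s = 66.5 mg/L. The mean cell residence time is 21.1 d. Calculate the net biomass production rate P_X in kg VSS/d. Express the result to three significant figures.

P_X ≈ 29.4 kg VSS/d

Effluent substrate depends only on kinetics and SRT: S = K_s(1 + k_d θ_c) / [θ_c(Yk − k_d) − 1] = 66.5 × (1 + 0.118 × 21.1) / [21.1 × (0.334 × 5.94 − 0.118) − 1] = 232.1 / 38.37 = 6.048 mg/L.
Correct the yield for decay: Y_obs = Y/(1 + k_d θ_c) = 0.334 / (1 + 0.118 × 21.1) = 0.334 / 3.490 = 0.09571.
Substrate removed = Q·(S₀ − S) = 1690 m³/d × (188 − 6.05) g/m³ = 3.07×10^5 g/d = 307.5 kg/d.
So the net sludge growth is P_X = 0.09571 × 307.5 = 29.43 kg VSS/d.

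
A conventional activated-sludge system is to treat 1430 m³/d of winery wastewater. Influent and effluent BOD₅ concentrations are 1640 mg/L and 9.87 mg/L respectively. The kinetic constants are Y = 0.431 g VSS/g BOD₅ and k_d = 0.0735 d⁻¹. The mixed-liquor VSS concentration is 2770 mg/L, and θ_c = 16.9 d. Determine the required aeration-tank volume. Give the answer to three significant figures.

Steady-state biomass mass balance: V·X·(1 + k_d·θ_c) = Y·Q·(S₀ − S)·θ_c, so V = 0.431 × 1430 × (1640 − 9.87) × 16.9 / [2770 × (1 + 0.0735 × 16.9)] = 1.7×10^7 / 6211 = 2734 m³.

V ≈ 2730 m³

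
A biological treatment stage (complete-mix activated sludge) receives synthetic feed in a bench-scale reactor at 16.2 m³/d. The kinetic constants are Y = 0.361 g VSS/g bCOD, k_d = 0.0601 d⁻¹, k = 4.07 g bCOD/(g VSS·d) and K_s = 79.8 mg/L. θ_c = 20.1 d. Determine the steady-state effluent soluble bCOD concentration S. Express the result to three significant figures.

S ≈ 6.45 mg/L

For a completely mixed reactor with recycle the Lawrence–McCarty relation gives S = K_s·(1 + k_d·θ_c) / [θ_c·(Y·k − k_d) − 1] = 79.8 × (1 + 0.0601 × 20.1) / [20.1 × (0.361 × 4.07 − 0.0601) − 1] = 176.2 / 27.32 = 6.448 mg/L.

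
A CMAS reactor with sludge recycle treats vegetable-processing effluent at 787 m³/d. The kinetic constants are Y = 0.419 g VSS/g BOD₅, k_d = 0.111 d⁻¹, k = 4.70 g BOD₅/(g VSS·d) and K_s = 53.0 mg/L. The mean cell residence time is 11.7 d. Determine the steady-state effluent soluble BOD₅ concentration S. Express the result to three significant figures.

For a completely mixed reactor with recycle the Lawrence–McCarty relation gives S = K_s·(1 + k_d·θ_c) / [θ_c·(Y·k − k_d) − 1] = 53.0 × (1 + 0.111 × 11.7) / [11.7 × (0.419 × 4.70 − 0.111) − 1] = 121.8 / 20.74 = 5.874 mg/L.

S ≈ 5.87 mg/L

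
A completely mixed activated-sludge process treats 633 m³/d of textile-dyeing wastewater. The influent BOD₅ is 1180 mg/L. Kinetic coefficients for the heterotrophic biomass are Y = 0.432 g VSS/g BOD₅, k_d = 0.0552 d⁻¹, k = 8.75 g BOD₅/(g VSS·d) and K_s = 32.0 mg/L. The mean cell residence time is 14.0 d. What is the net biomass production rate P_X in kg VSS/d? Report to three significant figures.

P_X ≈ 182 kg VSS/d

From the Monod/SRT balance for a CMAS, S = K_s·(1+k_d θ_c)/[θ_c·(Y k − k_d) − 1] = 32.0 × (1 + 0.0552 × 14.0) / [14.0 × (0.432 × 8.75 − 0.0552) − 1] = 56.73 / 51.15 = 1.109 mg/L.
The observed yield is Y_obs = Y/(1 + k_d·θ_c) = 0.432 / (1 + 0.0552 × 14.0) = 0.432 / 1.773 = 0.2437 g VSS per g BOD₅ removed.
Substrate removed = Q·(S₀ − S) = 633 m³/d × (1180 − 1.11) g/m³ = 7.46×10^5 g/d = 746.2 kg/d.
So the net sludge growth is P_X = 0.2437 × 746.2 = 181.8 kg VSS/d.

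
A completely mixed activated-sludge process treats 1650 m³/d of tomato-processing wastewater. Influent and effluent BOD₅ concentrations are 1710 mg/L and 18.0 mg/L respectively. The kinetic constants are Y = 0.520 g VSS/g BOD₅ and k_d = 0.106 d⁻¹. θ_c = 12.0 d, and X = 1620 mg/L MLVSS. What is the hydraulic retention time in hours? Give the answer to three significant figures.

τ ≈ 68.8 h

From the SRT design equation V = Y Q (S₀−S) θ_c / [X (1 + k_d θ_c)] = 0.520 × 1650 × (1710 − 18.0) × 12.0 / [1620 × (1 + 0.106 × 12.0)] = 1.74×10^7 / 3681 = 4733 m³.
Hydraulic retention time τ = V/Q = 4733 / 1650 = 2.869 d = 68.85 h.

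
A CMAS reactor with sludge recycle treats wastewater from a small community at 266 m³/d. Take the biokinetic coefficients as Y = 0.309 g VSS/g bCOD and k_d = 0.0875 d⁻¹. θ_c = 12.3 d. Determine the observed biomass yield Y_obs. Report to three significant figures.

The observed yield is Y_obs = Y/(1 + k_d·θ_c) = 0.309 / (1 + 0.0875 × 12.3) = 0.309 / 2.076 = 0.1488 g VSS per g bCOD removed.

Y_obs ≈ 0.149 g VSS/g bCOD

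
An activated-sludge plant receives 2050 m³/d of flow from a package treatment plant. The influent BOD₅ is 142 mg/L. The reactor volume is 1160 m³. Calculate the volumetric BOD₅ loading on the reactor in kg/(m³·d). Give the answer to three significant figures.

L_v ≈ 0.251 kg BOD₅/(m³·d)

Applied BOD₅ load per unit volume = Q·S₀/V = (2050 × 142/1000)/1160 = 0.2509 kg BOD₅·m⁻³·d⁻¹.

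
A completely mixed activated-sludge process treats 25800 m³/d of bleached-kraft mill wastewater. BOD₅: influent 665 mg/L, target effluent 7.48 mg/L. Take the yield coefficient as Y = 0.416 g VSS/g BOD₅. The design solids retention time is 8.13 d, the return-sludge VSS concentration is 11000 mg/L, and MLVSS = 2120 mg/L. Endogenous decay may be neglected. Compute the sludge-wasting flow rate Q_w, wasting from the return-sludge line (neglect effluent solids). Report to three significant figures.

Biomass mass balance (decay neglected): V·X = Y·Q·(S₀ − S)·θ_c, so V = 0.416 × 25800 × (665 − 7.48) × 8.13 / 2120 = 27063 m³.
θ_c = V·X/(Q_w·X_r) when wasting from the recycle, so Q_w = V·X/(θ_c·X_r) = 27063 × 2120 / (8.13 × 11000) = 641.5 m³/d.

Q_w ≈ 642 m³/d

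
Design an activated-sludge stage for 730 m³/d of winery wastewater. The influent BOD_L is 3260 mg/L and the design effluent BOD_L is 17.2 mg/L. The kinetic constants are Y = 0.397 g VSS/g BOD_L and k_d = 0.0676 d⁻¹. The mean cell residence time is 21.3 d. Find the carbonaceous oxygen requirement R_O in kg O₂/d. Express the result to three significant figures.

Y_obs = Y / (1 + k_d θ_c) = 0.397 / (1 + 0.0676 × 21.3) = 0.397 / 2.440 = 0.1627.
Substrate removed = Q·(S₀ − S) = 730 m³/d × (3260 − 17.2) g/m³ = 2.37×10^6 g/d = 2367 kg/d.
P_X = Y_obs·Q·(S₀ − S) = 0.1627 × 2367 = 385.2 kg VSS/d.
R_O = Q·ΔS − 1.42 P_X = 2367 − 547.0 = 1820 kg O₂/d.

R_O ≈ 1820 kg O₂/d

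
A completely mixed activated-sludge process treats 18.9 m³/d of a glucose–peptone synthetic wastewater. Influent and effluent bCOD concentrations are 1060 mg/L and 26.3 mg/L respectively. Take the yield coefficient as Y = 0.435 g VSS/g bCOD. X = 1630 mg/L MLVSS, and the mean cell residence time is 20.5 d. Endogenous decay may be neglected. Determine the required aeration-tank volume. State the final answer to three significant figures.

V·X = Y·Q·ΔS·θ_c gives V = 0.435 × 18.9 × (1060 − 26.3) × 20.5 / 1630 = 106.9 m³.

V ≈ 107 m³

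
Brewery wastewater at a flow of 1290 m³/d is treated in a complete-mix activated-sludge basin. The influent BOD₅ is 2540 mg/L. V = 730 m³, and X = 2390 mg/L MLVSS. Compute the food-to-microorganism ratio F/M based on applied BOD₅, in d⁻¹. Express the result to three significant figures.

F/M = applied load / biomass = Q·S₀/(V·X) = 1290 × 2540 / (730.0 × 2390) = 1.878 d⁻¹.

F/M ≈ 1.88 d⁻¹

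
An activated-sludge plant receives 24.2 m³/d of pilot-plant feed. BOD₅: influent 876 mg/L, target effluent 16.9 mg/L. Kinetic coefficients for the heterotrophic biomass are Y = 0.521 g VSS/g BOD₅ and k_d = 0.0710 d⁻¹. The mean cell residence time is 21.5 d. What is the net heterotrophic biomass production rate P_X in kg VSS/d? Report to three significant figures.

Observed yield with endogenous decay: Y_obs = Y / (1 + k_d·θ_c) = 0.521 / (1 + 0.0710 × 21.5) = 0.521 / 2.526 = 0.2062 g VSS/g BOD₅.
Q·(S₀ − S) = 24.2 × (876 − 16.9) × 10⁻³ = 20.79 kg/d removed.
Net biomass production P_X = Y_obs × Q·(S₀ − S) = 0.2062 × 20.79 = 4.287 kg VSS/d.

P_X ≈ 4.29 kg VSS/d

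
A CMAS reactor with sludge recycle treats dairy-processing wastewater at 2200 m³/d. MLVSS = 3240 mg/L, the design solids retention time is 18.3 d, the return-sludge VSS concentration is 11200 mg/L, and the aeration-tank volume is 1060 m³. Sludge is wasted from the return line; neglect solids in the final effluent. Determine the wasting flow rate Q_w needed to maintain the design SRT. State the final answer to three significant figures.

θ_c = V·X/(Q_w·X_r) when wasting from the recycle, so Q_w = V·X/(θ_c·X_r) = 1060 × 3240 / (18.3 × 11200) = 16.76 m³/d.

Q_w ≈ 16.8 m³/d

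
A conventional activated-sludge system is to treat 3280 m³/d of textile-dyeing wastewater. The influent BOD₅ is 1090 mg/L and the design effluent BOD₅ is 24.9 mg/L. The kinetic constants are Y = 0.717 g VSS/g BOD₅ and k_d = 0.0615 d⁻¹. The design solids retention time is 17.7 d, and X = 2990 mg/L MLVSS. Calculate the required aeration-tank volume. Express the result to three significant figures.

Steady-state biomass mass balance: V·X·(1 + k_d·θ_c) = Y·Q·(S₀ − S)·θ_c, so V = 0.717 × 3280 × (1090 − 24.9) × 17.7 / [2990 × (1 + 0.0615 × 17.7)] = 4.43×10^7 / 6245 = 7100 m³.

V ≈ 7100 m³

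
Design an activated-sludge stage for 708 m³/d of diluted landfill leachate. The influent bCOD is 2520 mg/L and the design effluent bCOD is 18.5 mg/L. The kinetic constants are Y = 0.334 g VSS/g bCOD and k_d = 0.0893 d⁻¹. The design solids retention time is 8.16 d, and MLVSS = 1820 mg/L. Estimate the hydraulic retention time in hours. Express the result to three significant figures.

τ ≈ 52.0 h

Rearranging the biomass balance for a CMAS with decay, V = Y·Q·ΔS·θ_c / [X·(1+k_d θ_c)] = 0.334 × 708 × (2520 − 18.5) × 8.16 / [1820 × (1 + 0.0893 × 8.16)] = 4.83×10^6 / 3146 = 1534 m³.
τ = V/Q = 1534/708 = 2.167 d, or 52.01 h.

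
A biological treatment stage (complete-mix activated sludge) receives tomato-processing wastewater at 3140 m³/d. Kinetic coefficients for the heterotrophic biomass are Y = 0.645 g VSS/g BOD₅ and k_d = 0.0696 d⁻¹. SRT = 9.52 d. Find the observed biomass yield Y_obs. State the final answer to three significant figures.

Y_obs ≈ 0.388 g VSS/g BOD₅

The observed yield is Y_obs = Y/(1 + k_d·θ_c) = 0.645 / (1 + 0.0696 × 9.52) = 0.645 / 1.663 = 0.3879 g VSS per g BOD₅ removed.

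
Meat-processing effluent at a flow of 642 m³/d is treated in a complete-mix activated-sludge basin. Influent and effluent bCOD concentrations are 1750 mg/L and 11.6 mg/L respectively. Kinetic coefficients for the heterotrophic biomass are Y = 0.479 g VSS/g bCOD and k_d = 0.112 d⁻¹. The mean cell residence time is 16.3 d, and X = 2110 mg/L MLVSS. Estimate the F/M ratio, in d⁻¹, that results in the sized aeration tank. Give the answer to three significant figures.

Rearranging the biomass balance for a CMAS with decay, V = Y·Q·ΔS·θ_c / [X·(1+k_d θ_c)] = 0.479 × 642 × (1750 − 11.6) × 16.3 / [2110 × (1 + 0.112 × 16.3)] = 8.71×10^6 / 5962 = 1462 m³.
F/M = Q·S₀ / (V·X) = 642 × 1750 / (1462 × 2110) = 0.3643 g bCOD·(g VSS·d)⁻¹.

F/M ≈ 0.364 d⁻¹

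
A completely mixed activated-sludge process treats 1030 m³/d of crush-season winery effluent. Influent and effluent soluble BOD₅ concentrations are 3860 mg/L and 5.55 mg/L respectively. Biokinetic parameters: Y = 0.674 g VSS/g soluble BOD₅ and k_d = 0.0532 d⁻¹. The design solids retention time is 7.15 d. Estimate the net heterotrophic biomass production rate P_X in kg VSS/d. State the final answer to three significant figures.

Y_obs = Y / (1 + k_d θ_c) = 0.674 / (1 + 0.0532 × 7.15) = 0.674 / 1.380 = 0.4883.
ΔS = 3860 − 5.55 = 3854 mg/L, so the substrate removal rate is 1030 × 3854/1000 = 3970 kg soluble BOD₅/d.
Net biomass production P_X = Y_obs × Q·(S₀ − S) = 0.4883 × 3970 = 1938 kg VSS/d.

P_X ≈ 1940 kg VSS/d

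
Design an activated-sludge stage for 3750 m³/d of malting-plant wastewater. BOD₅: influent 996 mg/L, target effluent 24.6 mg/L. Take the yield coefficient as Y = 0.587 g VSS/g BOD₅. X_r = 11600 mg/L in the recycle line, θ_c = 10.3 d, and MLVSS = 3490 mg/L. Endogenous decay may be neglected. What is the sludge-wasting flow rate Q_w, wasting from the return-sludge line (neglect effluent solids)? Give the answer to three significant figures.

Q_w ≈ 184 m³/d

V·X = Y·Q·ΔS·θ_c gives V = 0.587 × 3750 × (996 − 24.6) × 10.3 / 3490 = 6311 m³.
Wasting from the return line (neglecting effluent solids): Q_w = V·X / (θ_c·X_r) = 6311 × 3490 / (10.3 × 11600) = 184.3 m³/d.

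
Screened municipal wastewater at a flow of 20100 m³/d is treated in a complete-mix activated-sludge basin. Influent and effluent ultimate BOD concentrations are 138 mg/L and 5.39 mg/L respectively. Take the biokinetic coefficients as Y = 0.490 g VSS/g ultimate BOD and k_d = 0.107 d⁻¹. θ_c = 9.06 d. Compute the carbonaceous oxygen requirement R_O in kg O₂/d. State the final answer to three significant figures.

R_O ≈ 1720 kg O₂/d

Observed yield with endogenous decay: Y_obs = Y / (1 + k_d·θ_c) = 0.490 / (1 + 0.107 × 9.06) = 0.490 / 1.969 = 0.2488 g VSS/g ultimate BOD.
Q·(S₀ − S) = 20100 × (138 − 5.39) × 10⁻³ = 2665 kg/d removed.
P_X = Y_obs·Q·(S₀ − S) = 0.2488 × 2665 = 663.2 kg VSS/d.
Carbonaceous O₂ demand = substrate oxidised − cell-mass equivalent = 2665 − 1.42 × 663.2 = 1724 kg O₂/d.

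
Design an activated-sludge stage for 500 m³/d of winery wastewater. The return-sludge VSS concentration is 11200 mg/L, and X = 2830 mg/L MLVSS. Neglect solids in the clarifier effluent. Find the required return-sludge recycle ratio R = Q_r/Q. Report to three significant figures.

R ≈ 0.338

R = Q_r/Q = X/(X_r − X) = 2830 / (11200 − 2830) = 0.3381.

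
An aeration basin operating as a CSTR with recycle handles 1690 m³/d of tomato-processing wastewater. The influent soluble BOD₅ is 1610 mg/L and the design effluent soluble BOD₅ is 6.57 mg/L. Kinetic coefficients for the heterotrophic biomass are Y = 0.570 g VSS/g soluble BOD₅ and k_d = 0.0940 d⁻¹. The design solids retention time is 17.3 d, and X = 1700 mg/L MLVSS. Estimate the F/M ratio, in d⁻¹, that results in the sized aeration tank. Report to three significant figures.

From the SRT design equation V = Y Q (S₀−S) θ_c / [X (1 + k_d θ_c)] = 0.570 × 1690 × (1610 − 6.57) × 17.3 / [1700 × (1 + 0.0940 × 17.3)] = 2.67×10^7 / 4465 = 5985 m³.
F/M = applied load / biomass = Q·S₀/(V·X) = 1690 × 1610 / (5985 × 1700) = 0.2674 d⁻¹.

F/M ≈ 0.267 d⁻¹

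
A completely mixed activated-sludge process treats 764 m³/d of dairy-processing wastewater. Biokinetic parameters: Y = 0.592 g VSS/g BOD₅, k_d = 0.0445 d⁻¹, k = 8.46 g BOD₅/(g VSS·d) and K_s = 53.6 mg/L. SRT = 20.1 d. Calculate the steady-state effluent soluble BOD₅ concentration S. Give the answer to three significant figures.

S ≈ 1.03 mg/L

For a completely mixed reactor with recycle the Lawrence–McCarty relation gives S = K_s·(1 + k_d·θ_c) / [θ_c·(Y·k − k_d) − 1] = 53.6 × (1 + 0.0445 × 20.1) / [20.1 × (0.592 × 8.46 − 0.0445) − 1] = 101.5 / 98.77 = 1.028 mg/L.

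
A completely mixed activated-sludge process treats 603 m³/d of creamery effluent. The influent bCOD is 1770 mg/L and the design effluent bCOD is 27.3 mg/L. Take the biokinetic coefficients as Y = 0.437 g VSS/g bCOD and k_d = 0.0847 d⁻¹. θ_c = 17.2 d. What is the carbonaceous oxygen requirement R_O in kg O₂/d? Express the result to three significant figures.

The observed yield is Y_obs = Y/(1 + k_d·θ_c) = 0.437 / (1 + 0.0847 × 17.2) = 0.437 / 2.457 = 0.1779 g VSS per g bCOD removed.
Mass of bCOD removed per day: Q(S₀ − S) = 603 × 1743 g/m³ = 1051 kg/d.
Biomass synthesised: P_X = Y_obs × 1051 = 186.9 kg VSS/d.
R_O = Q·ΔS − 1.42 P_X = 1051 − 265.4 = 785.4 kg O₂/d.

R_O ≈ 785 kg O₂/d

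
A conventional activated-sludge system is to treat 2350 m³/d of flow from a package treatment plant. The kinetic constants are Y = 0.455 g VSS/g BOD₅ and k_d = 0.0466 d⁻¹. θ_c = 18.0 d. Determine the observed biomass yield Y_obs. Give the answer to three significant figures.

Correct the yield for decay: Y_obs = Y/(1 + k_d θ_c) = 0.455 / (1 + 0.0466 × 18.0) = 0.455 / 1.839 = 0.2474.

Y_obs ≈ 0.247 g VSS/g BOD₅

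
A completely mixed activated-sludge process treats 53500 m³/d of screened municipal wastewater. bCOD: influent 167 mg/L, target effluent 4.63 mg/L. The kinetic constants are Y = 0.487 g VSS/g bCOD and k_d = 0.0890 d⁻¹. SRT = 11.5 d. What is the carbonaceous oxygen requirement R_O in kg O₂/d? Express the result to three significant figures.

Correct the yield for decay: Y_obs = Y/(1 + k_d θ_c) = 0.487 / (1 + 0.0890 × 11.5) = 0.487 / 2.023 = 0.2407.
ΔS = 167 − 4.63 = 162.4 mg/L, so the substrate removal rate is 53500 × 162.4/1000 = 8687 kg bCOD/d.
P_X = Y_obs·Q·(S₀ − S) = 0.2407 × 8687 = 2091 kg VSS/d.
Carbonaceous O₂ demand = substrate oxidised − cell-mass equivalent = 8687 − 1.42 × 2091 = 5718 kg O₂/d.

R_O ≈ 5720 kg O₂/d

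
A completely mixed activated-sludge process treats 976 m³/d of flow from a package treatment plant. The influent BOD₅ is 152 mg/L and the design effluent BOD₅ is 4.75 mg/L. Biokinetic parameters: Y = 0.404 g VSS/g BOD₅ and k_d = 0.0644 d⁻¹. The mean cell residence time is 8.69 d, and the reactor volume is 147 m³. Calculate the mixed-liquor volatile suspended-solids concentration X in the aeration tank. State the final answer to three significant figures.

X = Y·Q·ΔS·θ_c / [V·(1 + k_d θ_c)] = 0.404 × 976 × (152 − 4.75) × 8.69 / [147 × (1 + 0.0644 × 8.69)] = 2201 mg/L.

X ≈ 2200 mg/L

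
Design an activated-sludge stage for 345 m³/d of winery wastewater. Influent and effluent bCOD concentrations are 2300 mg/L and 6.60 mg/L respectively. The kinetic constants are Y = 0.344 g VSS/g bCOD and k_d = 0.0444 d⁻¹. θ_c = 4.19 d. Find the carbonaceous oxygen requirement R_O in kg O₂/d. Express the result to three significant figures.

Y_obs = Y / (1 + k_d θ_c) = 0.344 / (1 + 0.0444 × 4.19) = 0.344 / 1.186 = 0.2900.
Q·(S₀ − S) = 345 × (2300 − 6.60) × 10⁻³ = 791.2 kg/d removed.
Net sludge production P_X = 0.2900 × 791.2 = 229.5 kg VSS/d.
R_O = Q·ΔS − 1.42 P_X = 791.2 − 325.9 = 465.4 kg O₂/d.

R_O ≈ 465 kg O₂/d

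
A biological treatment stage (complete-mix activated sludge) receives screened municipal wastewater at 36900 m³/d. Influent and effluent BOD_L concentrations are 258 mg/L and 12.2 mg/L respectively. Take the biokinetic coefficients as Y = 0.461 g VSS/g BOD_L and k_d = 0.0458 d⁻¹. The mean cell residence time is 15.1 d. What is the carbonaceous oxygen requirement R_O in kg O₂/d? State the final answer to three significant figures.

R_O ≈ 5560 kg O₂/d

Y_obs = Y / (1 + k_d θ_c) = 0.461 / (1 + 0.0458 × 15.1) = 0.461 / 1.692 = 0.2725.
Q·(S₀ − S) = 36900 × (258 − 12.2) × 10⁻³ = 9070 kg/d removed.
Biomass synthesised: P_X = Y_obs × 9070 = 2472 kg VSS/d.
Carbonaceous O₂ demand = substrate oxidised − cell-mass equivalent = 9070 − 1.42 × 2472 = 5560 kg O₂/d.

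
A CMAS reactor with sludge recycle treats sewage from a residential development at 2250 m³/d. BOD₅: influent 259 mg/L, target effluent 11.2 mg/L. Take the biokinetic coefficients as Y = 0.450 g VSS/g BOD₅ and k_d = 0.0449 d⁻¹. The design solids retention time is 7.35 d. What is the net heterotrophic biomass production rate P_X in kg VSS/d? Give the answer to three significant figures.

Y_obs = Y / (1 + k_d θ_c) = 0.450 / (1 + 0.0449 × 7.35) = 0.450 / 1.330 = 0.3383.
Mass of BOD₅ removed per day: Q(S₀ − S) = 2250 × 247.8 g/m³ = 557.5 kg/d.
P_X = Y_obs · Q(S₀ − S) = 0.3383 × 557.5 = 188.6 kg VSS/d.

P_X ≈ 189 kg VSS/d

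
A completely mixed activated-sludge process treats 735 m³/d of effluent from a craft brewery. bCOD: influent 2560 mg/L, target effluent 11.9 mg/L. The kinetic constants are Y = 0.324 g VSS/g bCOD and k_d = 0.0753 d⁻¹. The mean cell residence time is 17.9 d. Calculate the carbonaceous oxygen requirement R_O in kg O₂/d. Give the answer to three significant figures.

Observed yield with endogenous decay: Y_obs = Y / (1 + k_d·θ_c) = 0.324 / (1 + 0.0753 × 17.9) = 0.324 / 2.348 = 0.1380 g VSS/g bCOD.
ΔS = 2560 − 11.9 = 2548 mg/L, so the substrate removal rate is 735 × 2548/1000 = 1873 kg bCOD/d.
Net sludge production P_X = 0.1380 × 1873 = 258.4 kg VSS/d.
R_O = Q·ΔS − 1.42 P_X = 1873 − 367.0 = 1506 kg O₂/d.

R_O ≈ 1510 kg O₂/d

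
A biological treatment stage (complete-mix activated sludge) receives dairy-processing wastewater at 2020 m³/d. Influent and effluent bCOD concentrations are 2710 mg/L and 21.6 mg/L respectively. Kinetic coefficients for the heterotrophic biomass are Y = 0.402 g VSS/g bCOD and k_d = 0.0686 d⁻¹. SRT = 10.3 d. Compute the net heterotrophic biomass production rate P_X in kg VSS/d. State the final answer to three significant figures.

P_X ≈ 1280 kg VSS/d

Observed yield with endogenous decay: Y_obs = Y / (1 + k_d·θ_c) = 0.402 / (1 + 0.0686 × 10.3) = 0.402 / 1.707 = 0.2356 g VSS/g bCOD.
Substrate removed = Q·(S₀ − S) = 2020 m³/d × (2710 − 21.6) g/m³ = 5.43×10^6 g/d = 5431 kg/d.
P_X = Y_obs · Q(S₀ − S) = 0.2356 × 5431 = 1279 kg VSS/d.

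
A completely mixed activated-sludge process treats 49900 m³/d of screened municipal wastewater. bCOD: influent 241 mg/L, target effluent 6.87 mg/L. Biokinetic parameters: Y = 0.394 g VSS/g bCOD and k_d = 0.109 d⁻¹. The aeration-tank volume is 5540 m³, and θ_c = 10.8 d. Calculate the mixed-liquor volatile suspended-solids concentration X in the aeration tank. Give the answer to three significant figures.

X ≈ 4120 mg/L

From V·X·(1 + k_d·θ_c) = Y·Q·(S₀ − S)·θ_c: X = 0.394 × 49900 × (241 − 6.87) × 10.8 / [5540 × (1 + 0.109 × 10.8)] = 4122 mg/L.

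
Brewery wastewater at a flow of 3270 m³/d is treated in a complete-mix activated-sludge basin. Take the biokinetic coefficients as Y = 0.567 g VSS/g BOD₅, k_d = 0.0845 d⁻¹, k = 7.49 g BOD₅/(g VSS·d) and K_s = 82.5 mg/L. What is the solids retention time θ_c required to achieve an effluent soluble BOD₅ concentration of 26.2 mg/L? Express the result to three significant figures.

From 1/θ_c = Y·k·S/(K_s + S) − k_d: Y·k·S/(K_s+S) = 0.567 × 7.49 × 26.2 / (82.5 + 26.2) = 1.024 d⁻¹.
θ_c = 1/(μ − k_d) = 1/(1.024 − 0.0845) = 1/0.9391 = 1.065 d.

θ_c ≈ 1.06 d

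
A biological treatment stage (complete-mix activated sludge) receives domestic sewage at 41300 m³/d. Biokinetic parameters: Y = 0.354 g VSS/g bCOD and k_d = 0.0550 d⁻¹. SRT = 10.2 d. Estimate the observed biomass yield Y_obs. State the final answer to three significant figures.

Y_obs ≈ 0.227 g VSS/g bCOD

Y_obs = Y / (1 + k_d θ_c) = 0.354 / (1 + 0.0550 × 10.2) = 0.354 / 1.561 = 0.2268.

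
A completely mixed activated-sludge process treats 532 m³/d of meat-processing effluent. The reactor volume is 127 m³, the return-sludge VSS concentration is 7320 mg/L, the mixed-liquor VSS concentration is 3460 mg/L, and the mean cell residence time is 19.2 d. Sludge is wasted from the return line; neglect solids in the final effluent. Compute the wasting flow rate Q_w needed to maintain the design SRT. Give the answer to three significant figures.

Q_w ≈ 3.13 m³/d

θ_c = V·X/(Q_w·X_r) when wasting from the recycle, so Q_w = V·X/(θ_c·X_r) = 127.0 × 3460 / (19.2 × 7320) = 3.127 m³/d.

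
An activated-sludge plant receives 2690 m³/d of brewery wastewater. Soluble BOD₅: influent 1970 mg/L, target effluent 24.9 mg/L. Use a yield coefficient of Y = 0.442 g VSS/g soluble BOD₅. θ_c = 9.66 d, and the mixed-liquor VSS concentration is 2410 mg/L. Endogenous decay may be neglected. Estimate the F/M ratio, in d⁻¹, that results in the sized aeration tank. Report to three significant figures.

F/M ≈ 0.237 d⁻¹

Biomass mass balance (decay neglected): V·X = Y·Q·(S₀ − S)·θ_c, so V = 0.442 × 2690 × (1970 − 24.9) × 9.66 / 2410 = 9270 m³.
Food-to-microorganism ratio F/M = Q S₀ / (V X) = 2690 × 1970 / (9270 × 2410) = 0.2372 d⁻¹.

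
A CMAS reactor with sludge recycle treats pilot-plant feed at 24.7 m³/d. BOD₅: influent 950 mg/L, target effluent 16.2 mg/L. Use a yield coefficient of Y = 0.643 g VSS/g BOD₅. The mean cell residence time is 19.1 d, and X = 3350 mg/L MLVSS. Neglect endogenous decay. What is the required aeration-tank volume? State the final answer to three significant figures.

With k_d = 0 the design equation reduces to V = Y Q (S₀−S) θ_c / X = 0.643 × 24.7 × (950 − 16.2) × 19.1 / 3350 = 84.56 m³.

V ≈ 84.6 m³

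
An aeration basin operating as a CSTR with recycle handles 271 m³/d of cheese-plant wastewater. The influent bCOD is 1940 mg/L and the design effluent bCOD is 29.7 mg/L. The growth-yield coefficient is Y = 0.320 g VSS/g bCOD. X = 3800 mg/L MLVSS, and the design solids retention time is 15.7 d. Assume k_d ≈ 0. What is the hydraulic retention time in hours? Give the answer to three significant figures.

τ ≈ 60.6 h

V·X = Y·Q·ΔS·θ_c gives V = 0.320 × 271 × (1940 − 29.7) × 15.7 / 3800 = 684.4 m³.
τ = V/Q = 684.4/271 = 2.526 d, or 60.61 h.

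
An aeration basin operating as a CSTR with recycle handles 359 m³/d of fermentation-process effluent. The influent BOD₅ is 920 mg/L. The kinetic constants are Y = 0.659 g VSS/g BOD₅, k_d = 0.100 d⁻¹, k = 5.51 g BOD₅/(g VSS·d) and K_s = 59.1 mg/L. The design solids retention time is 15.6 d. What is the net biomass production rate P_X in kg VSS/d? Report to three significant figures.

Effluent substrate depends only on kinetics and SRT: S = K_s(1 + k_d θ_c) / [θ_c(Yk − k_d) − 1] = 59.1 × (1 + 0.100 × 15.6) / [15.6 × (0.659 × 5.51 − 0.100) − 1] = 151.3 / 54.09 = 2.797 mg/L.
Y_obs = Y / (1 + k_d θ_c) = 0.659 / (1 + 0.100 × 15.6) = 0.659 / 2.560 = 0.2574.
ΔS = 920 − 2.80 = 917.2 mg/L, so the substrate removal rate is 359 × 917.2/1000 = 329.3 kg BOD₅/d.
P_X = Y_obs · Q(S₀ − S) = 0.2574 × 329.3 = 84.76 kg VSS/d.

P_X ≈ 84.8 kg VSS/d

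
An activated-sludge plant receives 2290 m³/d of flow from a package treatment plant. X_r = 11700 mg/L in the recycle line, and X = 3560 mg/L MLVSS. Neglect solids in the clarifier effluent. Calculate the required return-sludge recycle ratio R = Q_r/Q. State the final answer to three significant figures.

R ≈ 0.437

R = Q_r/Q = X/(X_r − X) = 3560 / (11700 − 3560) = 0.4373.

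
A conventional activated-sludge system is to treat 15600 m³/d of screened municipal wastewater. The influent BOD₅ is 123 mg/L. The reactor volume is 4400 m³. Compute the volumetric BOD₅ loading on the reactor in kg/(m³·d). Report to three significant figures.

L_v ≈ 0.436 kg BOD₅/(m³·d)

Applied BOD₅ load per unit volume = Q·S₀/V = (15600 × 123/1000)/4400 = 0.4361 kg BOD₅·m⁻³·d⁻¹.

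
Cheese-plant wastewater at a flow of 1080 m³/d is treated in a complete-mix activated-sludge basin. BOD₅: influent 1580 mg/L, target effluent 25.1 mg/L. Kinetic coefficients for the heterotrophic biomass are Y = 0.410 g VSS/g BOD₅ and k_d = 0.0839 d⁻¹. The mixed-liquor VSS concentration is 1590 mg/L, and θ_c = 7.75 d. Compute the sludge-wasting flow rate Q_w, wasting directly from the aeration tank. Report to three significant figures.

Q_w ≈ 262 m³/d

Steady-state biomass mass balance: V·X·(1 + k_d·θ_c) = Y·Q·(S₀ − S)·θ_c, so V = 0.410 × 1080 × (1580 − 25.1) × 7.75 / [1590 × (1 + 0.0839 × 7.75)] = 5.34×10^6 / 2624 = 2034 m³.
With mixed-liquor wasting, θ_c = V/Q_w, so Q_w = V/θ_c = 2034/7.75 = 262.4 m³/d.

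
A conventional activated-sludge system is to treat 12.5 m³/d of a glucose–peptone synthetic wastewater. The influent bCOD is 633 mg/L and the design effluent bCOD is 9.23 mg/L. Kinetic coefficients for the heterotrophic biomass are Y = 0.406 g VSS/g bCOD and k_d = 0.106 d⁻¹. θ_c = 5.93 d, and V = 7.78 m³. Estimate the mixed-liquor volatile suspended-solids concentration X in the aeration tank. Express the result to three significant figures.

X ≈ 1480 mg/L

X = Y·Q·ΔS·θ_c / [V·(1 + k_d θ_c)] = 0.406 × 12.5 × (633 − 9.23) × 5.93 / [7.78 × (1 + 0.106 × 5.93)] = 1482 mg/L.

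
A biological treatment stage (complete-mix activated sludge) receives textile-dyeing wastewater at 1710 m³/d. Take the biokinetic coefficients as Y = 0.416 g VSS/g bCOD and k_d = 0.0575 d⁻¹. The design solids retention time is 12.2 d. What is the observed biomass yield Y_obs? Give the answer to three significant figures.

Y_obs ≈ 0.244 g VSS/g bCOD

Y_obs = Y / (1 + k_d θ_c) = 0.416 / (1 + 0.0575 × 12.2) = 0.416 / 1.702 = 0.2445.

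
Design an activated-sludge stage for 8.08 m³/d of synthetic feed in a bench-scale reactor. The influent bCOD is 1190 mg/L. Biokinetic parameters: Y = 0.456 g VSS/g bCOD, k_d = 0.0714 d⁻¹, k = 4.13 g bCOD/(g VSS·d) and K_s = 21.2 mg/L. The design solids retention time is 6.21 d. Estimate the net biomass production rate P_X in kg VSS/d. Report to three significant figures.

For a completely mixed reactor with recycle the Lawrence–McCarty relation gives S = K_s·(1 + k_d·θ_c) / [θ_c·(Y·k − k_d) − 1] = 21.2 × (1 + 0.0714 × 6.21) / [6.21 × (0.456 × 4.13 − 0.0714) − 1] = 30.60 / 10.25 = 2.985 mg/L.
Y_obs = Y / (1 + k_d θ_c) = 0.456 / (1 + 0.0714 × 6.21) = 0.456 / 1.443 = 0.3159.
ΔS = 1190 − 2.98 = 1187 mg/L, so the substrate removal rate is 8.08 × 1187/1000 = 9.591 kg bCOD/d.
Net biomass production P_X = Y_obs × Q·(S₀ − S) = 0.3159 × 9.591 = 3.030 kg VSS/d.

P_X ≈ 3.03 kg VSS/d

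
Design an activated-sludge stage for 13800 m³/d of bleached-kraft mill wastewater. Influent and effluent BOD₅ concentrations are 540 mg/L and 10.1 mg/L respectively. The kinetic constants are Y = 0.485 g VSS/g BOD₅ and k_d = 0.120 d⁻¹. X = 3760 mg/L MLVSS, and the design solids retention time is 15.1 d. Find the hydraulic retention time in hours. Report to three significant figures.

τ ≈ 8.81 h

From the SRT design equation V = Y Q (S₀−S) θ_c / [X (1 + k_d θ_c)] = 0.485 × 13800 × (540 − 10.1) × 15.1 / [3760 × (1 + 0.120 × 15.1)] = 5.36×10^7 / 10573 = 5065 m³.
HRT = V/Q = 5065 m³ / 13800 m³·d⁻¹ = 0.3670 d × 24 = 8.809 h.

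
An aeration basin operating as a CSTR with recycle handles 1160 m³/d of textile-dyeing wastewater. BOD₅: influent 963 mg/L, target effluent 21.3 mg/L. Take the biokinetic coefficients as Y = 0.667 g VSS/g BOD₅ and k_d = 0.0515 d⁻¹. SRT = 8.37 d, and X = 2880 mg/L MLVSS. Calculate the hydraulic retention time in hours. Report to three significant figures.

τ ≈ 30.6 h

Steady-state biomass mass balance: V·X·(1 + k_d·θ_c) = Y·Q·(S₀ − S)·θ_c, so V = 0.667 × 1160 × (963 − 21.3) × 8.37 / [2880 × (1 + 0.0515 × 8.37)] = 6.1×10^6 / 4121 = 1480 m³.
τ = V/Q = 1480/1160 = 1.276 d, or 30.61 h.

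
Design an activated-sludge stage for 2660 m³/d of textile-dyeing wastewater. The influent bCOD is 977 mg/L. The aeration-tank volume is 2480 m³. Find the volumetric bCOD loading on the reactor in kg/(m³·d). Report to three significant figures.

Volumetric loading L_v = Q·S₀ / V = 2660 × 977 g/m³ / 2480 m³ = 1048 g/(m³·d) = 1.048 kg bCOD/(m³·d).

L_v ≈ 1.05 kg bCOD/(m³·d)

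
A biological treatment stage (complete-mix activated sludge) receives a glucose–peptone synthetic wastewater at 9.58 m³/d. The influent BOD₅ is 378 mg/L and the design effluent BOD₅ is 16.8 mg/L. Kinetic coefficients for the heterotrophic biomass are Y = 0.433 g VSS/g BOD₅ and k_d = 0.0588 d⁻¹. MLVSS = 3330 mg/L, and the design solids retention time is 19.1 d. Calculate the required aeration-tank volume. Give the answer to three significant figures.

V ≈ 4.05 m³

Steady-state biomass mass balance: V·X·(1 + k_d·θ_c) = Y·Q·(S₀ − S)·θ_c, so V = 0.433 × 9.58 × (378 − 16.8) × 19.1 / [3330 × (1 + 0.0588 × 19.1)] = 2.86×10^4 / 7070 = 4.048 m³.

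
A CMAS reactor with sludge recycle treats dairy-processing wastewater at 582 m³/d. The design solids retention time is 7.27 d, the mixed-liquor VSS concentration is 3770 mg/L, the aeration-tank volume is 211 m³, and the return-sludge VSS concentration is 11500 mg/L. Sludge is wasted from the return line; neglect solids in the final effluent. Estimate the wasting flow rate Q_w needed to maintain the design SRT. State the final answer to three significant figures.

Q_w ≈ 9.51 m³/d

θ_c = V·X/(Q_w·X_r) when wasting from the recycle, so Q_w = V·X/(θ_c·X_r) = 211.0 × 3770 / (7.27 × 11500) = 9.515 m³/d.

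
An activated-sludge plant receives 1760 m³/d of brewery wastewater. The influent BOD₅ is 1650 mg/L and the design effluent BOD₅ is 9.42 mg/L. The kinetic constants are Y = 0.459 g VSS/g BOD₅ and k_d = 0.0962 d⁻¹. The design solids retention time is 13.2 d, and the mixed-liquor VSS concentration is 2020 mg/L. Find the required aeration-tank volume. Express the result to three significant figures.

From the SRT design equation V = Y Q (S₀−S) θ_c / [X (1 + k_d θ_c)] = 0.459 × 1760 × (1650 − 9.42) × 13.2 / [2020 × (1 + 0.0962 × 13.2)] = 1.75×10^7 / 4585 = 3815 m³.

V ≈ 3820 m³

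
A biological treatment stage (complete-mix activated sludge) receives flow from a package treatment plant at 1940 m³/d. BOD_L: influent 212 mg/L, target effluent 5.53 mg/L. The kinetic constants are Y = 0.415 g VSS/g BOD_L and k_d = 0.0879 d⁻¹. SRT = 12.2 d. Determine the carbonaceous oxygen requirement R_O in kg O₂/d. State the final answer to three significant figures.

R_O ≈ 287 kg O₂/d

Y_obs = Y / (1 + k_d θ_c) = 0.415 / (1 + 0.0879 × 12.2) = 0.415 / 2.072 = 0.2003.
Mass of BOD_L removed per day: Q(S₀ − S) = 1940 × 206.5 g/m³ = 400.6 kg/d.
Biomass synthesised: P_X = Y_obs × 400.6 = 80.21 kg VSS/d.
R_O = Q·ΔS − 1.42 P_X = 400.6 − 113.9 = 286.7 kg O₂/d.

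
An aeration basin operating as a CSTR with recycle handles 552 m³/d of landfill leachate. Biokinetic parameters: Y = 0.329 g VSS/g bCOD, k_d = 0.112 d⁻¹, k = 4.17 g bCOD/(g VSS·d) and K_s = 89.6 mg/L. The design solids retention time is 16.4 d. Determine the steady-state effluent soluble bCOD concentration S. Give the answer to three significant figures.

S ≈ 12.9 mg/L

From the Monod/SRT balance for a CMAS, S = K_s·(1+k_d θ_c)/[θ_c·(Y k − k_d) − 1] = 89.6 × (1 + 0.112 × 16.4) / [16.4 × (0.329 × 4.17 − 0.112) − 1] = 254.2 / 19.66 = 12.93 mg/L.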